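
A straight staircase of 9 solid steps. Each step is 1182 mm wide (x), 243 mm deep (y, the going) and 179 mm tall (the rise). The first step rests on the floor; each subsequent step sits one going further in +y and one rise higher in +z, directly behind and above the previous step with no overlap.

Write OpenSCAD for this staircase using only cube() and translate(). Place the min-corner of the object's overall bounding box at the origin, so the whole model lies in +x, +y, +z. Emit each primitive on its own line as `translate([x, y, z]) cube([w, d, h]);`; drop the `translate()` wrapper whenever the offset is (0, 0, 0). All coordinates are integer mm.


cube([1182, 243, 179]);
translate([0, 243, 179]) cube([1182, 243, 179]);
translate([0, 486, 358]) cube([1182, 243, 179]);
translate([0, 729, 537]) cube([1182, 243, 179]);
translate([0, 972, 716]) cube([1182, 243, 179]);
translate([0, 1215, 895]) cube([1182, 243, 179]);
translate([0, 1458, 1074]) cube([1182, 243, 179]);
translate([0, 1701, 1253]) cube([1182, 243, 179]);
translate([0, 1944, 1432]) cube([1182, 243, 179]);


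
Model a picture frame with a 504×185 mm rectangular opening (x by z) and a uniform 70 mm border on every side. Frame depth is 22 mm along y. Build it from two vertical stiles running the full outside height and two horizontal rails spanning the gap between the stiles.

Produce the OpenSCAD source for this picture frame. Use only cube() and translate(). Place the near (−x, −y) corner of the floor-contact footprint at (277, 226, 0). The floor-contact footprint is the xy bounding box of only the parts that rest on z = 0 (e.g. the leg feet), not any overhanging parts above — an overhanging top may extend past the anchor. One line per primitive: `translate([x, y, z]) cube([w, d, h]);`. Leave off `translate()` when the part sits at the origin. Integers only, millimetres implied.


translate([277, 226, 0]) cube([70, 22, 325]);
translate([851, 226, 0]) cube([70, 22, 325]);
translate([347, 226, 0]) cube([504, 22, 70]);
translate([347, 226, 255]) cube([504, 22, 70]);


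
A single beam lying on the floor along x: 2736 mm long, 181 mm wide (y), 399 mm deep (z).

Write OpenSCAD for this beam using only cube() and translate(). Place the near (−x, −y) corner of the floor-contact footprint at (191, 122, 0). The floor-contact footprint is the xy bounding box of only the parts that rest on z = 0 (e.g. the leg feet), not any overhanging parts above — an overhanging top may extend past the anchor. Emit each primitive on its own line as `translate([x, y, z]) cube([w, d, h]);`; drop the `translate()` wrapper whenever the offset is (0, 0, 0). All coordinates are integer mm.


translate([191, 122, 0]) cube([2736, 181, 399]);


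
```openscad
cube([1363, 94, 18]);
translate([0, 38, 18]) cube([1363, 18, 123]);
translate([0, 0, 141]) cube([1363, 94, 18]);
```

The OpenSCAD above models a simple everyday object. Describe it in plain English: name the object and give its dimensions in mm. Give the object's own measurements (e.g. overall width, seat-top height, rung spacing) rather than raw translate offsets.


An I-beam lying along x, 1363 mm long. Overall section height 159 mm. Two flanges 94 mm wide (y) and 18 mm thick, one on the floor and one at the top; a web 18 mm thick runs between them, centred on the flange width.


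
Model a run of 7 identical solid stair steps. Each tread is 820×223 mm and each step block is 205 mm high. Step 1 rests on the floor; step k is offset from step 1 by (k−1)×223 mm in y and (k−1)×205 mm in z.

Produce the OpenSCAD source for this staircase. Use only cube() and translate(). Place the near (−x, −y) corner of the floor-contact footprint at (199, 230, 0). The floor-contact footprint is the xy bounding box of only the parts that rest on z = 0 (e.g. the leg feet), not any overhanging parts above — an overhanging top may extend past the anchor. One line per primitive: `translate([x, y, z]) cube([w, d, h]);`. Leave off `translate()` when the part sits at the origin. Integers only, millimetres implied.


translate([199, 230, 0]) cube([820, 223, 205]);
translate([199, 453, 205]) cube([820, 223, 205]);
translate([199, 676, 410]) cube([820, 223, 205]);
translate([199, 899, 615]) cube([820, 223, 205]);
translate([199, 1122, 820]) cube([820, 223, 205]);
translate([199, 1345, 1025]) cube([820, 223, 205]);
translate([199, 1568, 1230]) cube([820, 223, 205]);


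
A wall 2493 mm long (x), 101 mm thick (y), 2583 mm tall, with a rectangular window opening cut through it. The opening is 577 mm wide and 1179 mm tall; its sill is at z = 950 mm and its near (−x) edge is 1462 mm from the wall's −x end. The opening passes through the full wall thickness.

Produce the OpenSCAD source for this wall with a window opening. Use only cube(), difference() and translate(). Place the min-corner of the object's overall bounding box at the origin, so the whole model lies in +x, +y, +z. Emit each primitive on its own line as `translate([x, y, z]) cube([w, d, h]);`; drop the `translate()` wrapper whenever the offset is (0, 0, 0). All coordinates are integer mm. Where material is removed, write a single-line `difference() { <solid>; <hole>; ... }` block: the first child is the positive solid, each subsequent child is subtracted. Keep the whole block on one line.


difference() { cube([2493, 101, 2583]); translate([1462, 0, 950]) cube([577, 101, 1179]); }


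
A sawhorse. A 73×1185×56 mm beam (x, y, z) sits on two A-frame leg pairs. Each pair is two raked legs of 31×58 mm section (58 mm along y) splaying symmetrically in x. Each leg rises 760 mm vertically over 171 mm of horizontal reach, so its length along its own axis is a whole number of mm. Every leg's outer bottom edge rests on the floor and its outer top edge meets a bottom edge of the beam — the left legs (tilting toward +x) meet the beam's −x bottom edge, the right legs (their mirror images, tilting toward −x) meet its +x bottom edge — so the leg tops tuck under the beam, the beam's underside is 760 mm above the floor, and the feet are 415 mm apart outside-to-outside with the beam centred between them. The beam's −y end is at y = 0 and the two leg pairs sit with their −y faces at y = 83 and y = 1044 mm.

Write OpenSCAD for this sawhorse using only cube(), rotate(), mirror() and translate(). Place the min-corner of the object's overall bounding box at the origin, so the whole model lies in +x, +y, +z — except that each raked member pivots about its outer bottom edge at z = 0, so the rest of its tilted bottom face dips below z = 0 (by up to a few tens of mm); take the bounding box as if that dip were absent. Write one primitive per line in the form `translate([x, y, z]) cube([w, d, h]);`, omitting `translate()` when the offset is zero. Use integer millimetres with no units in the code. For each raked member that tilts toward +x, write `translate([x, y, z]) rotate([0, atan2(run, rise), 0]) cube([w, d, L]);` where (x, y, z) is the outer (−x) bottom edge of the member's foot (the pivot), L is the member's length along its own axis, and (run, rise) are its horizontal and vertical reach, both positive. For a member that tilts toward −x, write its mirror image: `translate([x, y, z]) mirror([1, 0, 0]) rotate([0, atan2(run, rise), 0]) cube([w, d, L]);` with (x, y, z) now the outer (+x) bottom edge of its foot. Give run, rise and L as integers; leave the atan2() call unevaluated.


// leg length = √(171² + 760²) = 779
// right-leg outer foot x = 2·171 + 73 = 415
// beam min-corner = (171, 0, 760)
translate([171, 0, 760]) cube([73, 1185, 56]);
translate([0, 83, 0]) rotate([0, atan2(171, 760), 0]) cube([31, 58, 779]);
translate([415, 83, 0]) mirror([1, 0, 0]) rotate([0, atan2(171, 760), 0]) cube([31, 58, 779]);
translate([0, 1044, 0]) rotate([0, atan2(171, 760), 0]) cube([31, 58, 779]);
translate([415, 1044, 0]) mirror([1, 0, 0]) rotate([0, atan2(171, 760), 0]) cube([31, 58, 779]);


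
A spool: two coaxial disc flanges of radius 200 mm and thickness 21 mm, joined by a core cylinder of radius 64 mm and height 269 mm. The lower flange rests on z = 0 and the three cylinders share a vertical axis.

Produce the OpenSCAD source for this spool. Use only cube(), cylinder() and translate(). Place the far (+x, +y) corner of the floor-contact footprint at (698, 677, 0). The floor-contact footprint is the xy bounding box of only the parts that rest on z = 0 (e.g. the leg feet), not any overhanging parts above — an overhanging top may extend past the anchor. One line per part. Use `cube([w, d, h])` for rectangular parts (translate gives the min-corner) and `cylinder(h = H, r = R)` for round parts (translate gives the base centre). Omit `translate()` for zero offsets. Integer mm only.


translate([498, 477, 0]) cylinder(h = 21, r = 200);
translate([498, 477, 21]) cylinder(h = 269, r = 64);
translate([498, 477, 290]) cylinder(h = 21, r = 200);


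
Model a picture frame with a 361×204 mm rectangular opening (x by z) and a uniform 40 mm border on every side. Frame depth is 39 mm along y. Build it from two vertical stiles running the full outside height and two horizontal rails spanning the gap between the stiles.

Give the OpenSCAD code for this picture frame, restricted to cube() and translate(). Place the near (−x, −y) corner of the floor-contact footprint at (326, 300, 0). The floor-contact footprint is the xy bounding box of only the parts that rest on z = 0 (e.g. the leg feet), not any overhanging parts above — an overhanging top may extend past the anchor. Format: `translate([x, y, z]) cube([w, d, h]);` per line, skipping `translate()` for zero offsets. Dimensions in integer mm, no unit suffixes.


translate([326, 300, 0]) cube([40, 39, 284]);
translate([727, 300, 0]) cube([40, 39, 284]);
translate([366, 300, 0]) cube([361, 39, 40]);
translate([366, 300, 244]) cube([361, 39, 40]);


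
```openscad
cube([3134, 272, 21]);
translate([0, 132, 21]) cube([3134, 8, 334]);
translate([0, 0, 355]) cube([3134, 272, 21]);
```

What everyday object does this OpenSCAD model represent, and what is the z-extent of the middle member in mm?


An I-beam. The web height is 334 mm.

Two wide flanges with a thin centred web — an I-beam. Overall 376 mm minus two 21 mm flanges gives a web of 376 − 2·21 = 334 mm.


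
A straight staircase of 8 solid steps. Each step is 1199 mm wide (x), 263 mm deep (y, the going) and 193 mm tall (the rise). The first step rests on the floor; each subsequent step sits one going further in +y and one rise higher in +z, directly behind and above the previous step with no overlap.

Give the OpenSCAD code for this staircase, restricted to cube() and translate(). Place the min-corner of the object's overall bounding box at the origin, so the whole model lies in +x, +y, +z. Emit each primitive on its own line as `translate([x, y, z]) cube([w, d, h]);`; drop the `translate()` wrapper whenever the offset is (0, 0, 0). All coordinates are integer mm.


cube([1199, 263, 193]);
translate([0, 263, 193]) cube([1199, 263, 193]);
translate([0, 526, 386]) cube([1199, 263, 193]);
translate([0, 789, 579]) cube([1199, 263, 193]);
translate([0, 1052, 772]) cube([1199, 263, 193]);
translate([0, 1315, 965]) cube([1199, 263, 193]);
translate([0, 1578, 1158]) cube([1199, 263, 193]);
translate([0, 1841, 1351]) cube([1199, 263, 193]);


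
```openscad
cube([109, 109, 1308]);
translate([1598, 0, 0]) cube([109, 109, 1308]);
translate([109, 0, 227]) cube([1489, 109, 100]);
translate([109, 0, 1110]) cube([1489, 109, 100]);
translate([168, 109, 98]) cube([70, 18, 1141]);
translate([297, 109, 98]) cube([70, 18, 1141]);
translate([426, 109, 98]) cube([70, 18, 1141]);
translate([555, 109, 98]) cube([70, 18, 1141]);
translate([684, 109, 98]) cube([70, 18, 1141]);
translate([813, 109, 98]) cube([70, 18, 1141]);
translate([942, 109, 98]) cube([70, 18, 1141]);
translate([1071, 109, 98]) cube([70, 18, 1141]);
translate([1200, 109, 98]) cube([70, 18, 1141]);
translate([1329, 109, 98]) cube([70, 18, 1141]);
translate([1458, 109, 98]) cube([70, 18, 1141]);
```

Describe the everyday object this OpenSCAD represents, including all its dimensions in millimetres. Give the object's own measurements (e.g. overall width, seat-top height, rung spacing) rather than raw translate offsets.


A fence section. Two 109×109 mm posts, 1308 mm tall, stand on the floor with a clear span of 1489 mm between their inner faces. Two horizontal rails of 109×100 mm section span the gap between the posts with their undersides at z = 227 mm and z = 1110 mm, flush with the posts' −y face. 11 pickets, each 70 mm wide, 18 mm thick and 1141 mm tall, are fixed to the +y face of the rails with their bottoms at z = 98 mm, spaced across the span with a 59 mm gap after the −x post and between neighbouring pickets, with 70 mm left before the +x post.


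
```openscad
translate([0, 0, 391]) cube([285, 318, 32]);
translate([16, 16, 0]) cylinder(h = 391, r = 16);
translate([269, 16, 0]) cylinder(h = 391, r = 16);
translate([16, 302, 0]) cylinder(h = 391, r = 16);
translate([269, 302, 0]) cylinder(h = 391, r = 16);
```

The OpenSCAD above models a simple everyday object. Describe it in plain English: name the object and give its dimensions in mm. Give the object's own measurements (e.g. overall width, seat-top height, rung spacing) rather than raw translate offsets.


A four-legged stool. The seat is a 285×318×32 mm slab whose top surface is at z = 423 mm; four round legs, each 32 mm in diameter, run from the floor (z = 0) to the underside of the seat, each leg's axis is inset half a diameter from the nearest pair of seat edges (so the leg's bounding box is flush with the corner).


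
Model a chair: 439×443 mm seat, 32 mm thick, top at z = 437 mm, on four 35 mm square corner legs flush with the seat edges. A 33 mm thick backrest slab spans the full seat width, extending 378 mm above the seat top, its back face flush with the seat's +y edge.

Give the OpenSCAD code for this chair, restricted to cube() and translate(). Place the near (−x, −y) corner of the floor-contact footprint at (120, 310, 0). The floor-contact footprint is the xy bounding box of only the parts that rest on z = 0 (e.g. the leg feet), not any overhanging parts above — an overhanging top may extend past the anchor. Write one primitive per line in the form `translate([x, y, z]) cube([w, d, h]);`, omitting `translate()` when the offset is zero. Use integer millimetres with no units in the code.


// leg_h = 437 - 32 = 405
translate([120, 310, 405]) cube([439, 443, 32]);
translate([120, 310, 0]) cube([35, 35, 405]);
translate([524, 310, 0]) cube([35, 35, 405]);
translate([120, 718, 0]) cube([35, 35, 405]);
translate([524, 718, 0]) cube([35, 35, 405]);
translate([120, 720, 437]) cube([439, 33, 378]);


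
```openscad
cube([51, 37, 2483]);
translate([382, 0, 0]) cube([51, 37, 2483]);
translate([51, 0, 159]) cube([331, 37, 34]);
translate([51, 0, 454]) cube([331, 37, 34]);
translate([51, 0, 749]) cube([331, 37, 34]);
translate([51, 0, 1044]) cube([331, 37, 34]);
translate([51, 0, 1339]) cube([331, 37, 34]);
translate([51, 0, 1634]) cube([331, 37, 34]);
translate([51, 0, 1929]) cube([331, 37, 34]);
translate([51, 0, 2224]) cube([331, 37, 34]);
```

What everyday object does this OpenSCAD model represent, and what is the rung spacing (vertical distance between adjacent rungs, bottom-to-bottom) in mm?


A ladder. The rung spacing is 295 mm.

Two tall 51×37 posts with 8 short bars between them — a ladder. Adjacent rungs sit at z = 159 and z = 454, so the spacing is 454 − 159 = 295 mm.


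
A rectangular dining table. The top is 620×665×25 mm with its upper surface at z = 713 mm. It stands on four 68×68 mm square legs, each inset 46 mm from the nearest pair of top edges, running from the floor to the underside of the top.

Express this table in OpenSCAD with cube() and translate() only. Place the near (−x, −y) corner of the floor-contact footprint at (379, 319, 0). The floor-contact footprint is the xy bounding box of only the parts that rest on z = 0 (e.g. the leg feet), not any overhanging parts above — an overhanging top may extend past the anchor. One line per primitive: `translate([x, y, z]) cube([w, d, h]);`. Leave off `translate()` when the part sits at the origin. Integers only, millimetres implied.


// leg_h = 713 - 25 = 688
translate([333, 273, 688]) cube([620, 665, 25]);
translate([379, 319, 0]) cube([68, 68, 688]);
translate([839, 319, 0]) cube([68, 68, 688]);
translate([379, 824, 0]) cube([68, 68, 688]);
translate([839, 824, 0]) cube([68, 68, 688]);


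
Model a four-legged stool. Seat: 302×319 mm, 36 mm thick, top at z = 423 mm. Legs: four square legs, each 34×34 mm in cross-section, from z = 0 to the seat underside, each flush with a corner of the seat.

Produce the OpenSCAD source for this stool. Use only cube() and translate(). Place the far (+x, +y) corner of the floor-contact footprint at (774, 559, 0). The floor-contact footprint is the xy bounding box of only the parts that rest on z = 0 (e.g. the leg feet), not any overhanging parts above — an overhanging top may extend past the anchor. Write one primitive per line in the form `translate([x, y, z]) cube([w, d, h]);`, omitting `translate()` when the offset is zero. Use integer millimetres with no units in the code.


translate([472, 240, 387]) cube([302, 319, 36]);
translate([472, 240, 0]) cube([34, 34, 387]);
translate([740, 240, 0]) cube([34, 34, 387]);
translate([472, 525, 0]) cube([34, 34, 387]);
translate([740, 525, 0]) cube([34, 34, 387]);


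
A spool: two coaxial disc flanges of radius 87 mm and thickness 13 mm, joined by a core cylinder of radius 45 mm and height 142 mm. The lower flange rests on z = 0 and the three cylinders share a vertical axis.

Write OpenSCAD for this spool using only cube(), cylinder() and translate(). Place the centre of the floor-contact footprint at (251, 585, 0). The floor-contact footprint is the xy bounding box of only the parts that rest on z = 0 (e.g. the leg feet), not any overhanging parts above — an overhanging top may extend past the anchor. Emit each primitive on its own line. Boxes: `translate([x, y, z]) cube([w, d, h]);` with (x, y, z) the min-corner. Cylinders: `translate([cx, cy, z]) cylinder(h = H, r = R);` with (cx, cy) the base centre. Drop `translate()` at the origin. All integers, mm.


translate([251, 585, 0]) cylinder(h = 13, r = 87);
translate([251, 585, 13]) cylinder(h = 142, r = 45);
translate([251, 585, 155]) cylinder(h = 13, r = 87);


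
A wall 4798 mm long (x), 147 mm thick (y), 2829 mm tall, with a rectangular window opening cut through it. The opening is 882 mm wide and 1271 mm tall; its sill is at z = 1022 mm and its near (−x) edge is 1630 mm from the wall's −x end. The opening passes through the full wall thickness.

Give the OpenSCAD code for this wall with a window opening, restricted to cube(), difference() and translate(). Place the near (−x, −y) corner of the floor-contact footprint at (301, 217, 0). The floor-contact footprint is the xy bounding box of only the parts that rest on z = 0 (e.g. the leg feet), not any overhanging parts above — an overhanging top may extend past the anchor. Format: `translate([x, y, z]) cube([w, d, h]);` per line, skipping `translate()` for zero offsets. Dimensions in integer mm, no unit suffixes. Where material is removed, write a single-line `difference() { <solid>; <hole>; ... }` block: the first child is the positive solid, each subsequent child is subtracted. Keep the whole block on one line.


difference() { translate([301, 217, 0]) cube([4798, 147, 2829]); translate([1931, 217, 1022]) cube([882, 147, 1271]); }


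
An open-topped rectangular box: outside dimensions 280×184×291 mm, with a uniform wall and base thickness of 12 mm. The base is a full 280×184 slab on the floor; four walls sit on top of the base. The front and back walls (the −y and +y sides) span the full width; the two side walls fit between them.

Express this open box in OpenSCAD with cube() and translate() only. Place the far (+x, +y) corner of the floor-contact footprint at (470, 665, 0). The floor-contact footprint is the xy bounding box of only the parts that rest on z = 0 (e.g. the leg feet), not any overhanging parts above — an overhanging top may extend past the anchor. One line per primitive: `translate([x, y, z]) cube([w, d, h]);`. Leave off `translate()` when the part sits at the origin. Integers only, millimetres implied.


translate([190, 481, 0]) cube([280, 184, 12]);
translate([190, 481, 12]) cube([280, 12, 279]);
translate([190, 653, 12]) cube([280, 12, 279]);
translate([190, 493, 12]) cube([12, 160, 279]);
translate([458, 493, 12]) cube([12, 160, 279]);


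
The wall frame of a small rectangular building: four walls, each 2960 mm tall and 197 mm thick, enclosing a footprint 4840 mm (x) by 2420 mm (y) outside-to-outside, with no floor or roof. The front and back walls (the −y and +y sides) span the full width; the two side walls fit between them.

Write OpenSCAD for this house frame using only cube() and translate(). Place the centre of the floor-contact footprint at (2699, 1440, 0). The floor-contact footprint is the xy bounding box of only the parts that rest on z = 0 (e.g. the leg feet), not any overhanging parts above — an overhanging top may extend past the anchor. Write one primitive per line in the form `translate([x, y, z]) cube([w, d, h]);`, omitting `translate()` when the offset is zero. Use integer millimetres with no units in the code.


translate([279, 230, 0]) cube([4840, 197, 2960]);
translate([279, 2453, 0]) cube([4840, 197, 2960]);
translate([279, 427, 0]) cube([197, 2026, 2960]);
translate([4922, 427, 0]) cube([197, 2026, 2960]);


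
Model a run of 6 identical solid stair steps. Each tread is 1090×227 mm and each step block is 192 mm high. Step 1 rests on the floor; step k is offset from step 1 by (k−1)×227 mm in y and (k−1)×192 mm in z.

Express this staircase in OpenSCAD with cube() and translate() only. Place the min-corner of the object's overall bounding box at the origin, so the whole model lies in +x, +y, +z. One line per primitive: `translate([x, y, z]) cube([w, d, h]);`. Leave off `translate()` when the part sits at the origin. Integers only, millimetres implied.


cube([1090, 227, 192]);
translate([0, 227, 192]) cube([1090, 227, 192]);
translate([0, 454, 384]) cube([1090, 227, 192]);
translate([0, 681, 576]) cube([1090, 227, 192]);
translate([0, 908, 768]) cube([1090, 227, 192]);
translate([0, 1135, 960]) cube([1090, 227, 192]);


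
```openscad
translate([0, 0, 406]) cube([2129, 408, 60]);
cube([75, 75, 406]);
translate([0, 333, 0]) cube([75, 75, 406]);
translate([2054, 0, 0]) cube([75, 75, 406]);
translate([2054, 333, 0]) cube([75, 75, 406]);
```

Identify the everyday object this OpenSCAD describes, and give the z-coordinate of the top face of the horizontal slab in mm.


A bench. The seat-top height is 466 mm.

A long slab on four corner posts — a bench. The slab sits at z = 406 with thickness 60, so the top is 406 + 60 = 466 mm.


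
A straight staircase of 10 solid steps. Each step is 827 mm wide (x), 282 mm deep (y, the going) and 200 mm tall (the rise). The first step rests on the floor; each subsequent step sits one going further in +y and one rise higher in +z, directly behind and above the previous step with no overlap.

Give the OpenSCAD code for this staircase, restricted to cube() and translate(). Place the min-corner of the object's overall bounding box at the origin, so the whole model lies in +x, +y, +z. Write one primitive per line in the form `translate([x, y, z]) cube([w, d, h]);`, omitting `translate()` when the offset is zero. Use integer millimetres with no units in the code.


cube([827, 282, 200]);
translate([0, 282, 200]) cube([827, 282, 200]);
translate([0, 564, 400]) cube([827, 282, 200]);
translate([0, 846, 600]) cube([827, 282, 200]);
translate([0, 1128, 800]) cube([827, 282, 200]);
translate([0, 1410, 1000]) cube([827, 282, 200]);
translate([0, 1692, 1200]) cube([827, 282, 200]);
translate([0, 1974, 1400]) cube([827, 282, 200]);
translate([0, 2256, 1600]) cube([827, 282, 200]);
translate([0, 2538, 1800]) cube([827, 282, 200]);


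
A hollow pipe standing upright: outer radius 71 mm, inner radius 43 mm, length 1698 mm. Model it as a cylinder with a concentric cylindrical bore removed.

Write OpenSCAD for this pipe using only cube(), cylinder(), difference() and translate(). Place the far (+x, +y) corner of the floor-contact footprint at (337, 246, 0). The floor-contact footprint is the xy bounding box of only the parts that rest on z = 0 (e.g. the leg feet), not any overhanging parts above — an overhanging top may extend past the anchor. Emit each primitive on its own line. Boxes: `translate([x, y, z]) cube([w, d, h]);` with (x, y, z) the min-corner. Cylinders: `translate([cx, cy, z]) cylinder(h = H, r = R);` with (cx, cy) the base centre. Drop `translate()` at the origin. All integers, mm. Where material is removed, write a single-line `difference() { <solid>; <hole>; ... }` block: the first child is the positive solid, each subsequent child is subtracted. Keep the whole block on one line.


difference() { translate([266, 175, 0]) cylinder(h = 1698, r = 71); translate([266, 175, 0]) cylinder(h = 1698, r = 43); }


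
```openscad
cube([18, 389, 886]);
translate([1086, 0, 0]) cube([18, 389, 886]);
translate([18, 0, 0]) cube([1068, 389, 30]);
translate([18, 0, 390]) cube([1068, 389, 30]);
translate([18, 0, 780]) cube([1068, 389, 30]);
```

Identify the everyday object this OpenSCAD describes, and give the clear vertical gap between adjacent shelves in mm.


A bookshelf. The clear shelf gap is 360 mm.

Two tall side panels with 3 horizontal boards between them — a bookshelf. The first two shelf undersides are at z = 0 and z = 390; with shelf thickness 30, the clear gap is 390 − 0 − 30 = 360 mm.


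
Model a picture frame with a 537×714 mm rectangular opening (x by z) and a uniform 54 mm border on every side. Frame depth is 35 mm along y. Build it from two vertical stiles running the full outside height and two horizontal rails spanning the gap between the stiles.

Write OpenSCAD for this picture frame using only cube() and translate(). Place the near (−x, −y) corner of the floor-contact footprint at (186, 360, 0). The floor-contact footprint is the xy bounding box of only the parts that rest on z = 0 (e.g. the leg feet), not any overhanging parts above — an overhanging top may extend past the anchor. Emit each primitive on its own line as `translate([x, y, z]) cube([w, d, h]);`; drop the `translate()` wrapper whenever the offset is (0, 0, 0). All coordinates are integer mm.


translate([186, 360, 0]) cube([54, 35, 822]);
translate([777, 360, 0]) cube([54, 35, 822]);
translate([240, 360, 0]) cube([537, 35, 54]);
translate([240, 360, 768]) cube([537, 35, 54]);


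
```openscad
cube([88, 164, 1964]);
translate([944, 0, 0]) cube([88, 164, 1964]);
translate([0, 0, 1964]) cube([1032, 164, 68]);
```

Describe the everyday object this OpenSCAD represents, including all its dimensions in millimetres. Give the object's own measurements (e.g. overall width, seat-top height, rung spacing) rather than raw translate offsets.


A door frame. The clear opening is 856 mm wide and 1964 mm high. Two 88 mm wide jambs, 164 mm deep, stand either side of the opening from the floor to the top of the opening. A 68 mm thick head sits across the top of both jambs, spanning the full outside width of the frame.


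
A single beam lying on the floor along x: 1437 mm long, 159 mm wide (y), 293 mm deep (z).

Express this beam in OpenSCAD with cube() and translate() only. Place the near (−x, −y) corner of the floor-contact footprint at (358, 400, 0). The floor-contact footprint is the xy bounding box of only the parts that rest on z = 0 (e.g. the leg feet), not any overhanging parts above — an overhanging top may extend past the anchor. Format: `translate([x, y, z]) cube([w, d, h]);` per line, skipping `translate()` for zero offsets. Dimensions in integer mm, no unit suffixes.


translate([358, 400, 0]) cube([1437, 159, 293]);


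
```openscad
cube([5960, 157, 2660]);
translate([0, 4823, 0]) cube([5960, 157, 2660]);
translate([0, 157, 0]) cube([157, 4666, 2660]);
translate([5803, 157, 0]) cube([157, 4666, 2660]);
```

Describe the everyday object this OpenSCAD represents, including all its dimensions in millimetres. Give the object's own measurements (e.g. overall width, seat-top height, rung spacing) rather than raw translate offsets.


The wall frame of a small rectangular building: four walls, each 2660 mm tall and 157 mm thick, enclosing a footprint 5960 mm (x) by 4980 mm (y) outside-to-outside, with no floor or roof. The front and back walls (the −y and +y sides) span the full width; the two side walls fit between them.


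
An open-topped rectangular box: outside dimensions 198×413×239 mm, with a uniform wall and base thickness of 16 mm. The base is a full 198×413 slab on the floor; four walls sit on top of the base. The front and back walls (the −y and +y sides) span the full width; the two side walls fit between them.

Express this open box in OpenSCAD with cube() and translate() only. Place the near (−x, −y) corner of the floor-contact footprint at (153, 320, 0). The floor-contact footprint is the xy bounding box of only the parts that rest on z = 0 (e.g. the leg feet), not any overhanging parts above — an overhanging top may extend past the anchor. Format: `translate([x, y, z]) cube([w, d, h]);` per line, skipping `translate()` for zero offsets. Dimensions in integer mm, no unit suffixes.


translate([153, 320, 0]) cube([198, 413, 16]);
translate([153, 320, 16]) cube([198, 16, 223]);
translate([153, 717, 16]) cube([198, 16, 223]);
translate([153, 336, 16]) cube([16, 381, 223]);
translate([335, 336, 16]) cube([16, 381, 223]);


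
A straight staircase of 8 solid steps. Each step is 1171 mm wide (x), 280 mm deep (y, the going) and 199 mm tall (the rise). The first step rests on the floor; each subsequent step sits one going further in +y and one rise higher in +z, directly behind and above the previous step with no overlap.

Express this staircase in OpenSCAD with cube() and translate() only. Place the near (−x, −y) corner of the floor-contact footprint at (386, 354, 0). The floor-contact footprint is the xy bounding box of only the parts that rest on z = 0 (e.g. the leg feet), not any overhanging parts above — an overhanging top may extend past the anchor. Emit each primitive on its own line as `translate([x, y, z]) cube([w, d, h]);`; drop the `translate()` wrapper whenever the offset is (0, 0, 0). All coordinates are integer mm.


translate([386, 354, 0]) cube([1171, 280, 199]);
translate([386, 634, 199]) cube([1171, 280, 199]);
translate([386, 914, 398]) cube([1171, 280, 199]);
translate([386, 1194, 597]) cube([1171, 280, 199]);
translate([386, 1474, 796]) cube([1171, 280, 199]);
translate([386, 1754, 995]) cube([1171, 280, 199]);
translate([386, 2034, 1194]) cube([1171, 280, 199]);
translate([386, 2314, 1393]) cube([1171, 280, 199]);


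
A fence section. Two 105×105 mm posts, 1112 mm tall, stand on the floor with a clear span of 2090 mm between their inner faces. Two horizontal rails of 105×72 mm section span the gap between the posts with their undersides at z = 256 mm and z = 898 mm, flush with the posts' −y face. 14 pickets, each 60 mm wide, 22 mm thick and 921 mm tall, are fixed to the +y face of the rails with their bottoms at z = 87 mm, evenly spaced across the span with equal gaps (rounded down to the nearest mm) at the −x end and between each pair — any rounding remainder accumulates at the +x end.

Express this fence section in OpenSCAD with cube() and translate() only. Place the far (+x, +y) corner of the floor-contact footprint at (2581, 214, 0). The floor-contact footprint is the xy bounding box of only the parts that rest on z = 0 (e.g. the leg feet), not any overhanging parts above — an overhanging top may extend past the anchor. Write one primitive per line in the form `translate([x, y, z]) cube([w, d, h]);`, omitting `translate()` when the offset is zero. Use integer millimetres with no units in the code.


translate([281, 109, 0]) cube([105, 105, 1112]);
translate([2476, 109, 0]) cube([105, 105, 1112]);
translate([386, 109, 256]) cube([2090, 105, 72]);
translate([386, 109, 898]) cube([2090, 105, 72]);
translate([469, 214, 87]) cube([60, 22, 921]);
translate([612, 214, 87]) cube([60, 22, 921]);
translate([755, 214, 87]) cube([60, 22, 921]);
translate([898, 214, 87]) cube([60, 22, 921]);
translate([1041, 214, 87]) cube([60, 22, 921]);
translate([1184, 214, 87]) cube([60, 22, 921]);
translate([1327, 214, 87]) cube([60, 22, 921]);
translate([1470, 214, 87]) cube([60, 22, 921]);
translate([1613, 214, 87]) cube([60, 22, 921]);
translate([1756, 214, 87]) cube([60, 22, 921]);
translate([1899, 214, 87]) cube([60, 22, 921]);
translate([2042, 214, 87]) cube([60, 22, 921]);
translate([2185, 214, 87]) cube([60, 22, 921]);
translate([2328, 214, 87]) cube([60, 22, 921]);


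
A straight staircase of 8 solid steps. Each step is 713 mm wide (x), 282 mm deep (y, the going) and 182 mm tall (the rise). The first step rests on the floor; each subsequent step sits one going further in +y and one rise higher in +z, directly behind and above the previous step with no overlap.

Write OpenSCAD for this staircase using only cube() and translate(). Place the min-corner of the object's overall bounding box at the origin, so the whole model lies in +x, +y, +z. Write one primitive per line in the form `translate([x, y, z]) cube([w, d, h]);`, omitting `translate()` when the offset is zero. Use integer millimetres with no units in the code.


cube([713, 282, 182]);
translate([0, 282, 182]) cube([713, 282, 182]);
translate([0, 564, 364]) cube([713, 282, 182]);
translate([0, 846, 546]) cube([713, 282, 182]);
translate([0, 1128, 728]) cube([713, 282, 182]);
translate([0, 1410, 910]) cube([713, 282, 182]);
translate([0, 1692, 1092]) cube([713, 282, 182]);
translate([0, 1974, 1274]) cube([713, 282, 182]);


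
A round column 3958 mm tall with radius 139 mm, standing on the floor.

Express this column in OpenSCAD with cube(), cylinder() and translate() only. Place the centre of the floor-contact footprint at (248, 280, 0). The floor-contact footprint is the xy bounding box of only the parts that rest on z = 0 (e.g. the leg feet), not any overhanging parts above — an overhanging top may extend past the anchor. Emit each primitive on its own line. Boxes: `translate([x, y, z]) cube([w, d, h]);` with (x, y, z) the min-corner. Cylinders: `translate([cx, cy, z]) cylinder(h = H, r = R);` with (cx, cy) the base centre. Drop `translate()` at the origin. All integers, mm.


translate([248, 280, 0]) cylinder(h = 3958, r = 139);


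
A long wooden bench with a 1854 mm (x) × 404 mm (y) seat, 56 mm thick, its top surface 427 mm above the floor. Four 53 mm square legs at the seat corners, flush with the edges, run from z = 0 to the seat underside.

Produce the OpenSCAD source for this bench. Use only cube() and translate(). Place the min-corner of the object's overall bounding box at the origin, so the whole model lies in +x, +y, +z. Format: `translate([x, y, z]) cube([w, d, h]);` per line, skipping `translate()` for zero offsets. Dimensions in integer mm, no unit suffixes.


// leg_h = 427 − 56 = 371
translate([0, 0, 371]) cube([1854, 404, 56]);
cube([53, 53, 371]);
translate([0, 351, 0]) cube([53, 53, 371]);
translate([1801, 0, 0]) cube([53, 53, 371]);
translate([1801, 351, 0]) cube([53, 53, 371]);


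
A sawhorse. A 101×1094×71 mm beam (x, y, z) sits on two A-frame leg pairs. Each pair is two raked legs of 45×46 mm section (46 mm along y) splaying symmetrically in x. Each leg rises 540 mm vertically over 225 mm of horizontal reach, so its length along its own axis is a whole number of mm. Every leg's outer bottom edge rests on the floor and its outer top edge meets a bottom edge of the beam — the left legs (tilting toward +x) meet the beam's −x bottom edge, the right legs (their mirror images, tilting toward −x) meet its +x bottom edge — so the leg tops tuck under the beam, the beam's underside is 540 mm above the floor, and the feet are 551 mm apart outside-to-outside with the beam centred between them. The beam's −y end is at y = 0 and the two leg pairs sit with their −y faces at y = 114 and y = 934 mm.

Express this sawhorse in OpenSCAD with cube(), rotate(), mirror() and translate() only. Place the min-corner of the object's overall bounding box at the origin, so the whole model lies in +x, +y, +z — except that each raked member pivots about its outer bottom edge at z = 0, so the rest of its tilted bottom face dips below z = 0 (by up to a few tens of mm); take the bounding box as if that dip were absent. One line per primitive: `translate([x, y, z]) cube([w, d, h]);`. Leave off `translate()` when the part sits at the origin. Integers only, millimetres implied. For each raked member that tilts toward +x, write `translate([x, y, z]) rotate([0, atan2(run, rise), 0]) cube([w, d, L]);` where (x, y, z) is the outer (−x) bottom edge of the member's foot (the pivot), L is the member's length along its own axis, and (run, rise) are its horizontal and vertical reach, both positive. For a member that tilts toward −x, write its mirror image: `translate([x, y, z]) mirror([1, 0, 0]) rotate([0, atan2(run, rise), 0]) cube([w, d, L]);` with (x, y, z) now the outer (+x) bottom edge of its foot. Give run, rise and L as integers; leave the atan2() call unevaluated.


translate([225, 0, 540]) cube([101, 1094, 71]);
translate([0, 114, 0]) rotate([0, atan2(225, 540), 0]) cube([45, 46, 585]);
translate([551, 114, 0]) mirror([1, 0, 0]) rotate([0, atan2(225, 540), 0]) cube([45, 46, 585]);
translate([0, 934, 0]) rotate([0, atan2(225, 540), 0]) cube([45, 46, 585]);
translate([551, 934, 0]) mirror([1, 0, 0]) rotate([0, atan2(225, 540), 0]) cube([45, 46, 585]);


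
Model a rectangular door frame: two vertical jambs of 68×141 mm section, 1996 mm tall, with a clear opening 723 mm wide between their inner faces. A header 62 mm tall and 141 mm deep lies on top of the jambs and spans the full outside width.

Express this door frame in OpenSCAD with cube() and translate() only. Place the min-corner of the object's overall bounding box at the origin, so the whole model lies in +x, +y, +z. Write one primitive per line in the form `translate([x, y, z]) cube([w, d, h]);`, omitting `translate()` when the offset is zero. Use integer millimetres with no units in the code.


cube([68, 141, 1996]);
translate([791, 0, 0]) cube([68, 141, 1996]);
translate([0, 0, 1996]) cube([859, 141, 62]);


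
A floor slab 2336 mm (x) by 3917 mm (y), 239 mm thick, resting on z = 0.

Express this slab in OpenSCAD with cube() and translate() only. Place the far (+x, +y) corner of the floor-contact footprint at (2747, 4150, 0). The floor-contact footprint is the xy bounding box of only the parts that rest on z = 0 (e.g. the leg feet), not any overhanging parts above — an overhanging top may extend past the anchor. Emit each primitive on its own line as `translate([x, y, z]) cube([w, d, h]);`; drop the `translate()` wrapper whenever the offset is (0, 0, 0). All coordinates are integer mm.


translate([411, 233, 0]) cube([2336, 3917, 239]);


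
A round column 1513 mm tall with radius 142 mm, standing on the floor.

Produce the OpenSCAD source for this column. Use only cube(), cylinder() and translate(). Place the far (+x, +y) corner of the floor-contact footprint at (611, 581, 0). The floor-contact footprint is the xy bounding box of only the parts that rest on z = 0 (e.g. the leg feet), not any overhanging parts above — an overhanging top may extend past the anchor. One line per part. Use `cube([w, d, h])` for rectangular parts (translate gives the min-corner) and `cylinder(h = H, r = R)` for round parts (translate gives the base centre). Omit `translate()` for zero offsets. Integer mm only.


translate([469, 439, 0]) cylinder(h = 1513, r = 142);


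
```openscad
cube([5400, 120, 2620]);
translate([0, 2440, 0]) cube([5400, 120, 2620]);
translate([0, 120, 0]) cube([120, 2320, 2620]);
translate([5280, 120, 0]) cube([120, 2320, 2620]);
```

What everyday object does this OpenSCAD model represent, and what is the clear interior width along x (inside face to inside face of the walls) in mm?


A house (or room) frame. The interior width is 5160 mm.

Four 2620 mm walls enclosing a rectangle with no floor or roof — a room or house frame. Outside width is 5400 mm and wall thickness is 120 mm, so the interior width is 5400 − 2 × 120 = 5160 mm.
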